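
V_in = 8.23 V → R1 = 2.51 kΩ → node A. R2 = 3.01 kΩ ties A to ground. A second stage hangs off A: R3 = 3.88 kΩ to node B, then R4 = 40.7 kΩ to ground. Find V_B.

V_B ≈ 3.98 V

Node A sees R2 in parallel with the series input of stage 2, R3 + R4 = 44.58 kΩ.
R2 ‖ (R3+R4) = 2.820 kΩ.
First divider: V_A = V_in · 2.820/(2.51 + 2.820) = 4.354 V.
Then the unloaded second divider: V_B = V_A × R4/(R3+R4) = 4.354 × 0.9130 = 3.975 V.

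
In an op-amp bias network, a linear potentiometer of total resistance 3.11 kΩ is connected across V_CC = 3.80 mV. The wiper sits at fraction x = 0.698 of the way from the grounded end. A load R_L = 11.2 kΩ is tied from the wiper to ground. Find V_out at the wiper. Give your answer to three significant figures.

Split the track: R_lower = x·R_p = 2.171 kΩ, R_upper = (1−x)·R_p = 0.9392 kΩ.
R_L loads the lower segment: effective lower R = 1.818 kΩ.
Loaded-divider output: V_out = 3.80 × 0.6594 = 2.506 mV.
(Unloaded: V_out = x·V_CC = 2.65 mV.)

V_out ≈ 2.51 mV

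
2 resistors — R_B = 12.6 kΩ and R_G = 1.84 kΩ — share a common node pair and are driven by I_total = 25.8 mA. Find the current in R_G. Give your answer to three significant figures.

For two parallel branches, I_k = I_total · (other R)/(sum of R).
So I = 25.8 × 12.6/14.44 = 22.51 mA.

I ≈ 22.5 mA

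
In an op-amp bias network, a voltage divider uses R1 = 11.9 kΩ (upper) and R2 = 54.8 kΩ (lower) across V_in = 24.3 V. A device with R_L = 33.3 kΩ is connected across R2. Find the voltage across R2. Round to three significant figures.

R2 ‖ R_L = (54.8 × 33.3)/(54.8 + 33.3) = 20.71 kΩ.
Voltage divider with the loaded lower leg: V_out = 24.3 × 20.71/(11.9 + 20.71) = 24.3 × 0.6351 = 15.43 V.

V_out ≈ 15.4 V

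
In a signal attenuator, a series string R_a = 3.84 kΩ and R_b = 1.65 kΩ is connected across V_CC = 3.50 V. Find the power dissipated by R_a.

ΣR = 5.490 kΩ → I = 3.50/5.490 = 0.6375 mA.
V(R_a) = I·R = 2.448 V; P = V·I = 2.448 × 0.6375 = 1.561 mW.

P ≈ 1.56 mW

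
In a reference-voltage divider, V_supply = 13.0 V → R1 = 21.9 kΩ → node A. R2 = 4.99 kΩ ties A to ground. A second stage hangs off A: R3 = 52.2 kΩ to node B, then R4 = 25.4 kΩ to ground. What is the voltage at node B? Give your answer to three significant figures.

V_B ≈ 0.750 V

The second stage (R3 + R4 = 77.60 kΩ) loads node A in parallel with R2.
Effective lower resistance at A: R2 ‖ 77.60 = 4.689 kΩ.
V_A = 13.0 × 4.689/(21.9 + 4.689) = 2.292 V.
V_B = V_A × 0.3273 = 0.7503 V.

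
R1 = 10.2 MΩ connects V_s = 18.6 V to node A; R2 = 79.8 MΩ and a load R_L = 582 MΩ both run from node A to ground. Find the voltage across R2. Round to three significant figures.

V_out ≈ 16.2 V

R2 ‖ R_L = (79.8 × 582)/(79.8 + 582) = 70.18 MΩ.
Then V_out = V_s · R2'/(R1 + R2') = 18.6 × 70.18/80.38 = 16.24 V.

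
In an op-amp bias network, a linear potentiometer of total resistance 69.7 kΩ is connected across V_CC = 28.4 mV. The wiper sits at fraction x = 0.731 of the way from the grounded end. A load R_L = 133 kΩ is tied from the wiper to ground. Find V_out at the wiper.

The pot divides into 18.75 kΩ above the wiper and 50.95 kΩ below.
(x·R_p) ‖ R_L = 36.84 kΩ.
V_out = 28.4 × 36.84/(18.75 + 36.84) = 18.82 mV.
(Unloaded: V_out = x·V_CC = 20.8 mV.)

V_out ≈ 18.8 mV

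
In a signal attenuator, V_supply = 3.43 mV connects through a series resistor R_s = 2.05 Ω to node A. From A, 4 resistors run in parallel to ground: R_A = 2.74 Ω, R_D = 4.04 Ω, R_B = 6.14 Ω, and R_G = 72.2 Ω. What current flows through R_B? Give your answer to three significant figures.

Equivalent of the parallel group: R_p = 1.267 Ω.
V_A = 3.43 × 1.267/3.317 = 1.310 mV.
Branch current I = V_A/R_B = 1.310/6.14 = 0.2134 mA.
(Equivalently: I_total = 1.034 mA, then current-divider fraction G_k/ΣG = 0.2064.)

I ≈ 0.213 mA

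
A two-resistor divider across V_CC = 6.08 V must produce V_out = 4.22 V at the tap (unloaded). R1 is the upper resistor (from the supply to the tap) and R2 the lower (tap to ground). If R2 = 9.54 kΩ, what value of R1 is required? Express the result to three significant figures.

R1 ≈ 4.20 kΩ

V_out/V_CC = R2/(R1+R2) = 0.6941.
R1 = R2·(1/k − 1) = 9.54 × 0.4408 = 4.205 kΩ.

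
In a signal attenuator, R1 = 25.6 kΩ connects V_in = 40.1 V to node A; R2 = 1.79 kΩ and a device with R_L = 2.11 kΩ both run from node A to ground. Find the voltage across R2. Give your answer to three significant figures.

V_out ≈ 1.46 V

R2 ‖ R_L = (1.79 × 2.11)/(1.79 + 2.11) = 0.9684 kΩ.
Then V_out = V_in · R2'/(R1 + R2') = 40.1 × 0.9684/26.57 = 1.462 V.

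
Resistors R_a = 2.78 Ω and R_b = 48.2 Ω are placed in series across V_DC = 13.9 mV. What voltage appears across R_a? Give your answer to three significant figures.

ΣR = 2.78 + 48.2 = 50.98 Ω.
By the voltage-divider rule, V = 13.9 × 2.780/50.98 = 0.7580 mV.

V ≈ 0.758 mV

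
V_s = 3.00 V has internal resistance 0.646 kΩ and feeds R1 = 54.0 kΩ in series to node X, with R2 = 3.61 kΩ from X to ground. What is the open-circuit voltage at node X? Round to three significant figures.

V_th ≈ 0.186 V

R1' = 0.646 + 54.0 = 54.65 kΩ (source resistance + R1).
With X open, the divider is unloaded: V_th = 3.00 × 3.61/58.26 = 0.1859 V.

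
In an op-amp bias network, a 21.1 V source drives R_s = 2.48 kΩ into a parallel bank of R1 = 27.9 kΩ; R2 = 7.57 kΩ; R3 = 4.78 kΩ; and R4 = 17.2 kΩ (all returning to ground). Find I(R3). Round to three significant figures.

Parallel bank: R_p = 1/(1/27.9 + 1/7.57 + 1/4.78 + 1/17.2) = 2.297 kΩ.
Node voltage V_A = V_s · R_p/(R_s + R_p) = 21.1 × 0.4809 = 10.15 V.
I(R3) = V_A / R3 = 10.15/4.78 = 2.123 mA.

I ≈ 2.12 mA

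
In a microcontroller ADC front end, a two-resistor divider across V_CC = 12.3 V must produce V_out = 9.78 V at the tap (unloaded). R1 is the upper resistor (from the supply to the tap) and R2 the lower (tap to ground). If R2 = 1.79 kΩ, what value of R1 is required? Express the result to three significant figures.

R1 ≈ 0.461 kΩ

Required fraction k = V_out/V_CC = 0.7951.
So R1 = R2 · (V_CC/V_out − 1) = 1.79 × (12.3/9.78 − 1) = 1.79 × 0.2577 = 0.4612 kΩ.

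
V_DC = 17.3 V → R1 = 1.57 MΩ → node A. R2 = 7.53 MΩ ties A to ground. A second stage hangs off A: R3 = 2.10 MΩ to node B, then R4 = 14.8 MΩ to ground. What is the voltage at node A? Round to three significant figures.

V_A ≈ 13.3 V

Node A sees R2 in parallel with the series input of stage 2, R3 + R4 = 16.90 MΩ.
Effective lower resistance at A: R2 ‖ 16.90 = 5.209 MΩ.
First divider: V_A = V_DC · 5.209/(1.57 + 5.209) = 13.29 V.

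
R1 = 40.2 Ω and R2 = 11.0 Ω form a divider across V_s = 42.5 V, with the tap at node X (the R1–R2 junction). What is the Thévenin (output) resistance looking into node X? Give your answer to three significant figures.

R_th ≈ 8.64 Ω

Zeroing V_s shorts the top of R1 to ground, so R_th = R1 ‖ R2 = 8.637 Ω.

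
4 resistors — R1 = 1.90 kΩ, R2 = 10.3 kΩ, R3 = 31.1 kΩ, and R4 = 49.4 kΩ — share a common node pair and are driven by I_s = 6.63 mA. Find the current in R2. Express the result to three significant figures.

I ≈ 0.952 mA

ΣG = 1/1.90 + 1/10.3 + 1/31.1 + 1/49.4 = 0.6758.
By the current-divider rule, I = I_s · G_k/ΣG = 6.63 × 0.1437 = 0.9525 mA.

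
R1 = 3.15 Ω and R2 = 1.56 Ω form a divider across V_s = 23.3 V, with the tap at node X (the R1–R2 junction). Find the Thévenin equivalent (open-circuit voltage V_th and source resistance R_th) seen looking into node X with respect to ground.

V_th ≈ 7.72 V, R_th ≈ 1.04 Ω

Open-circuit (no load on X): V_th = V_s · R2/(R1 + R2) = 23.3 × 1.56/(3.150 + 1.56) = 7.717 V.
Looking into X with the source shorted: R_th = R1·R2/(R1+R2) = 3.150 × 1.56/4.710 = 1.043 Ω.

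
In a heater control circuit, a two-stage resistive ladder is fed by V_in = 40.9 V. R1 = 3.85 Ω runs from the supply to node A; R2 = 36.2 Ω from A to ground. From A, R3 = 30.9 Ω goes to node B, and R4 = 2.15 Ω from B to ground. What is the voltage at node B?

Node A sees R2 in parallel with the series input of stage 2, R3 + R4 = 33.05 Ω.
R2 ‖ (R3+R4) = 17.28 Ω.
First divider: V_A = V_in · 17.28/(3.85 + 17.28) = 33.45 V.
V_B = V_A × 0.06505 = 2.176 V.

V_B ≈ 2.18 V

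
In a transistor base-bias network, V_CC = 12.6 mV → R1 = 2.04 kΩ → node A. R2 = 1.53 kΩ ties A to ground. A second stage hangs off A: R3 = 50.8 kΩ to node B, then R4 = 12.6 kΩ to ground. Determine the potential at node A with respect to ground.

The second stage (R3 + R4 = 63.40 kΩ) loads node A in parallel with R2.
R2 ‖ (R3+R4) = 1.494 kΩ.
V_A = 12.6 × 1.494/(2.04 + 1.494) = 5.327 mV.

V_A ≈ 5.33 mV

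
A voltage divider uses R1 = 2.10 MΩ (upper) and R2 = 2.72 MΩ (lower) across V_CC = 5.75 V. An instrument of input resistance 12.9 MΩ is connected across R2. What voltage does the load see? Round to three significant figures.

V_out ≈ 2.97 V

R2 ‖ R_L = (2.72 × 12.9)/(2.72 + 12.9) = 2.246 MΩ.
Now apply the divider: V_out = 5.75 × 0.5168 = 2.972 V.
(Unloaded it would be 3.24 V; the load pulls it down.)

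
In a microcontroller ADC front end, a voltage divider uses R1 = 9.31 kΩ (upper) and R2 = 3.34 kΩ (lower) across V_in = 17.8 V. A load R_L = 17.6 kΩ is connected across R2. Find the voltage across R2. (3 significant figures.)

R2 ‖ R_L = (3.34 × 17.6)/(3.34 + 17.6) = 2.807 kΩ.
Voltage divider with the loaded lower leg: V_out = 17.8 × 2.807/(9.31 + 2.807) = 17.8 × 0.2317 = 4.124 V.

V_out ≈ 4.12 V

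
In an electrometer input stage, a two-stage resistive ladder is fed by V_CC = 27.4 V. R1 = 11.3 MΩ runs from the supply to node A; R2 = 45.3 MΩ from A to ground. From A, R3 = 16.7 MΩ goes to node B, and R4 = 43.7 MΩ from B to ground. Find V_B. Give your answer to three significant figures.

V_B ≈ 13.8 V

Node A sees R2 in parallel with the series input of stage 2, R3 + R4 = 60.40 MΩ.
R2 ‖ (R3+R4) = 25.89 MΩ.
V_A = 27.4 × 25.89/(11.3 + 25.89) = 19.07 V.
Then the unloaded second divider: V_B = V_A × R4/(R3+R4) = 19.07 × 0.7235 = 13.80 V.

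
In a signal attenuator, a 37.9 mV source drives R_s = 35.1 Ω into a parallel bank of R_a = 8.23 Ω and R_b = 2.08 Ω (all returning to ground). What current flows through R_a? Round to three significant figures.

I ≈ 0.208 mA

Equivalent of the parallel group: R_p = 1.660 Ω.
V_A by voltage divider: V_A = 37.9 × 1.660/(35.1 + 1.660) = 1.712 mV.
I(R_a) = V_A / R_a = 1.712/8.23 = 0.2080 mA.
(Check via current divider: I_total = 1.031 mA; share G_k/ΣG = 0.2017 → same result.)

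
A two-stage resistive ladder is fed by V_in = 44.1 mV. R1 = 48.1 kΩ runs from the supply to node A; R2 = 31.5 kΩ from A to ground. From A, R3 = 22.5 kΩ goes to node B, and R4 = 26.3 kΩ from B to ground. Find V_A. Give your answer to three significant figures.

V_A ≈ 12.6 mV

The second stage (R3 + R4 = 48.80 kΩ) loads node A in parallel with R2.
R2 ‖ (R3+R4) = 19.14 kΩ.
First divider: V_A = V_in · 19.14/(48.1 + 19.14) = 12.55 mV.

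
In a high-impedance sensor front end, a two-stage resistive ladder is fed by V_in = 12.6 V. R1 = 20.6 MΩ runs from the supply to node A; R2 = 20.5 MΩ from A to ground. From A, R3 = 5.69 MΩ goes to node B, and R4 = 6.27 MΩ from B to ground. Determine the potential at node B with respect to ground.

V_B ≈ 1.77 V

Looking into the second stage from A: R3 + R4 = 11.96 MΩ appears in parallel with R2.
Effective lower resistance at A: R2 ‖ 11.96 = 7.553 MΩ.
V_A = 12.6 × 7.553/(20.6 + 7.553) = 3.380 V.
V_B = V_A × 0.5242 = 1.772 V.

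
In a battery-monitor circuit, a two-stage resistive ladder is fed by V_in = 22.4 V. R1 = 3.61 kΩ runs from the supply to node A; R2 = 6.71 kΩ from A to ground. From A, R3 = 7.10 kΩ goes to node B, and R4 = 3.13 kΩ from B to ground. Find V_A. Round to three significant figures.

V_A ≈ 11.8 V

Node A sees R2 in parallel with the series input of stage 2, R3 + R4 = 10.23 kΩ.
Effective lower resistance at A: R2 ‖ 10.23 = 4.052 kΩ.
So V_A = 22.4 × 0.5289 = 11.85 V.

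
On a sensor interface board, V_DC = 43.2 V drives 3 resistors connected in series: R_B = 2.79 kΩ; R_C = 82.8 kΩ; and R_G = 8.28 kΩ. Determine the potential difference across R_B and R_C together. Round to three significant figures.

V ≈ 39.4 V

Total series resistance ΣR = 2.79 + 82.8 + 8.28 = 93.87 kΩ.
R_{R_B..R_C} = 2.79 + 82.8 = 85.59 kΩ.
V = V_DC · R/ΣR = 43.2 × 0.9118 = 39.39 V.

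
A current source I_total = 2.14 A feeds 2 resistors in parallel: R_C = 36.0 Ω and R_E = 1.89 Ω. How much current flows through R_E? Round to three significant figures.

I ≈ 2.03 A

For two parallel branches, I_k = I_total · (other R)/(sum of R).
I(R_E) = 2.14 × 36.0/(36.0 + 1.89) = 2.14 × 0.9501 = 2.033 A.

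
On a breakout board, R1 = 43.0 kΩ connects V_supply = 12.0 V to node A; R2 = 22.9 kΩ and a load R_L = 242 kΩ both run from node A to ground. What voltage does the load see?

First combine the lower leg with the load: R2 ‖ R_L = 20.92 kΩ.
Now apply the divider: V_out = 12.0 × 0.3273 = 3.927 V.

V_out ≈ 3.93 V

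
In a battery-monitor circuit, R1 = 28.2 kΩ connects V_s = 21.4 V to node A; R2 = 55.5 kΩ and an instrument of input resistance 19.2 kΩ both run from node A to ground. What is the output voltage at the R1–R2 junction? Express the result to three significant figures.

V_out ≈ 7.19 V

First combine the lower leg with the load: R2 ‖ R_L = 14.27 kΩ.
Voltage divider with the loaded lower leg: V_out = 21.4 × 14.27/(28.2 + 14.27) = 21.4 × 0.3359 = 7.189 V.
(Unloaded it would be 14.2 V; the load pulls it down.)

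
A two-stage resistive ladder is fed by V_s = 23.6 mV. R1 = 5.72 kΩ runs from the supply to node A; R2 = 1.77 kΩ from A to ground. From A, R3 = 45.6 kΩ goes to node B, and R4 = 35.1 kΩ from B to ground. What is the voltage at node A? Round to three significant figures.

Looking into the second stage from A: R3 + R4 = 80.70 kΩ appears in parallel with R2.
Effective lower resistance at A: R2 ‖ 80.70 = 1.732 kΩ.
So V_A = 23.6 × 0.2324 = 5.485 mV.

V_A ≈ 5.49 mV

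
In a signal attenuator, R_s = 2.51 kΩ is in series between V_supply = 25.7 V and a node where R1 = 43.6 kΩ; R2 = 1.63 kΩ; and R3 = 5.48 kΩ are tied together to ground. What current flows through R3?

I ≈ 1.53 mA

Equivalent of the parallel group: R_p = 1.221 kΩ.
V_A = 25.7 × 1.221/3.731 = 8.411 V.
Branch current I = V_A/R3 = 8.411/5.48 = 1.535 mA.
(Equivalently: I_total = 6.888 mA, then current-divider fraction G_k/ΣG = 0.2228.)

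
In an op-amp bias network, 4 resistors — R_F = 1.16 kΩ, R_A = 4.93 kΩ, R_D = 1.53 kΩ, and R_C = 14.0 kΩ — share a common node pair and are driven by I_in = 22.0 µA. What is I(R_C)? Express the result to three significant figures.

I ≈ 0.878 µA

ΣG = 1/1.16 + 1/4.93 + 1/1.53 + 1/14.0 = 1.790.
By the current-divider rule, I = I_in · G_k/ΣG = 22.0 × 0.03991 = 0.8779 µA.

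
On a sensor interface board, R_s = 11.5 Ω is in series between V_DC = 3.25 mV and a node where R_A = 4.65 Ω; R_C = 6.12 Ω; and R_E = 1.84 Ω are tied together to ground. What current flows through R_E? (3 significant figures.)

Parallel bank: R_p = 1/(1/4.65 + 1/6.12 + 1/1.84) = 1.085 Ω.
Node voltage V_A = V_DC · R_p/(R_s + R_p) = 3.25 × 0.08619 = 0.2801 mV.
I(R_E) = V_A / R_E = 0.2801/1.84 = 0.1522 mA.
(Check via current divider: I_total = 0.2583 mA; share G_k/ΣG = 0.5895 → same result.)

I ≈ 0.152 mA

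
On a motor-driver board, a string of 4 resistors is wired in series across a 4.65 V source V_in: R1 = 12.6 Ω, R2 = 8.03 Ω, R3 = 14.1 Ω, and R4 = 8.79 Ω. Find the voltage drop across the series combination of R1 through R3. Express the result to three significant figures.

V ≈ 3.71 V

Total series resistance ΣR = 12.6 + 8.03 + 14.1 + 8.79 = 43.52 Ω.
R_{R1..R3} = 12.6 + 8.03 + 14.1 = 34.73 Ω.
V = V_in · R/ΣR = 4.65 × 0.7980 = 3.711 V.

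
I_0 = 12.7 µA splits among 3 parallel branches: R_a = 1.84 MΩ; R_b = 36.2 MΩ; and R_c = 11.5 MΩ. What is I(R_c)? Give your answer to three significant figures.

I ≈ 1.68 µA

Total conductance ΣG = 1/1.84 + 1/36.2 + 1/11.5 = 0.6581 (units of 1/MΩ).
R_c takes the fraction G_k/ΣG = 0.08696/0.6581 = 0.1321, so I = 12.7 × 0.1321 = 1.678 µA.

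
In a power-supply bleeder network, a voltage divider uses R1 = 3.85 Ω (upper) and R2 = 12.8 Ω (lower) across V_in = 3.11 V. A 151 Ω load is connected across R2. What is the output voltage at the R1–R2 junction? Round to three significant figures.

The load sits in parallel with R2, giving an effective lower resistance R2' = R2·R_L/(R2+R_L) = 11.80 Ω.
Voltage divider with the loaded lower leg: V_out = 3.11 × 11.80/(3.85 + 11.80) = 3.11 × 0.7540 = 2.345 V.
(Unloaded it would be 2.39 V; the load pulls it down.)

V_out ≈ 2.34 V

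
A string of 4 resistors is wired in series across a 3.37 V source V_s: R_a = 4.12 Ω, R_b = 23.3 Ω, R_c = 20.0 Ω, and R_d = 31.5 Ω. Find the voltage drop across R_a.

V ≈ 0.176 V

Series total: ΣR = 4.12 + 23.3 + 20.0 + 31.5 = 78.92 Ω.
By the voltage-divider rule, V = 3.37 × 4.120/78.92 = 0.1759 V.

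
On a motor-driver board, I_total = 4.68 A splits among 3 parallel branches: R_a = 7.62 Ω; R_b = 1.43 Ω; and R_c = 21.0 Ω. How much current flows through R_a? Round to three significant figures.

ΣG = 1/7.62 + 1/1.43 + 1/21.0 = 0.8782.
By the current-divider rule, I = I_total · G_k/ΣG = 4.68 × 0.1494 = 0.6994 A.

I ≈ 0.699 A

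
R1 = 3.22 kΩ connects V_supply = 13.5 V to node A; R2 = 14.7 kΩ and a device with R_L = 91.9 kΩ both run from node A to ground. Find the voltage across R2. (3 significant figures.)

V_out ≈ 10.8 V

R2 ‖ R_L = (14.7 × 91.9)/(14.7 + 91.9) = 12.67 kΩ.
Now apply the divider: V_out = 13.5 × 0.7974 = 10.76 V.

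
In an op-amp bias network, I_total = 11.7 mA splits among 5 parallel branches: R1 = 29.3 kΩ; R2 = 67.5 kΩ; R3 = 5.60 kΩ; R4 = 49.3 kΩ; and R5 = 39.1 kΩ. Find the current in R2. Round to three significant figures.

I ≈ 0.634 mA

Total conductance ΣG = 1/29.3 + 1/67.5 + 1/5.60 + 1/49.3 + 1/39.1 = 0.2734 (units of 1/kΩ).
Current divider: I(R2) = I_total · G_k/ΣG = 11.7 × (0.01481/0.2734) = 11.7 × 0.05419 = 0.6340 mA.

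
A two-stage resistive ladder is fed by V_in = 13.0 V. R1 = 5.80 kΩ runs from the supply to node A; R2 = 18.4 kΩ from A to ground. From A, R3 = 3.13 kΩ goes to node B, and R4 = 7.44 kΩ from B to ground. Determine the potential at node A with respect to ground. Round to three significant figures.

V_A ≈ 6.97 V

Looking into the second stage from A: R3 + R4 = 10.57 kΩ appears in parallel with R2.
R2 ‖ (R3+R4) = 6.713 kΩ.
V_A = 13.0 × 6.713/(5.80 + 6.713) = 6.974 V.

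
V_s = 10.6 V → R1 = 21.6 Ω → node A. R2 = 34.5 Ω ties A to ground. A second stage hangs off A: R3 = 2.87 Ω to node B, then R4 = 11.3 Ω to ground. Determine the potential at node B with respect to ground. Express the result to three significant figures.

V_B ≈ 2.68 V

Node A sees R2 in parallel with the series input of stage 2, R3 + R4 = 14.17 Ω.
Effective lower resistance at A: R2 ‖ 14.17 = 10.04 Ω.
First divider: V_A = V_s · 10.04/(21.6 + 10.04) = 3.365 V.
Stage 2 is unloaded, so V_B = V_A · R4/(R3+R4) = 3.365 × 11.3/14.17 = 2.683 V.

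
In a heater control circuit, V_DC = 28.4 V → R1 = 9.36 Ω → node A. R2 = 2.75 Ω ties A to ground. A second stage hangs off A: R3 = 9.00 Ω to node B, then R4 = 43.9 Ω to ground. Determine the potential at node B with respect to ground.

Looking into the second stage from A: R3 + R4 = 52.90 Ω appears in parallel with R2.
R2 ‖ (R3+R4) = 2.614 Ω.
So V_A = 28.4 × 0.2183 = 6.200 V.
Then the unloaded second divider: V_B = V_A × R4/(R3+R4) = 6.200 × 0.8299 = 5.145 V.

V_B ≈ 5.15 V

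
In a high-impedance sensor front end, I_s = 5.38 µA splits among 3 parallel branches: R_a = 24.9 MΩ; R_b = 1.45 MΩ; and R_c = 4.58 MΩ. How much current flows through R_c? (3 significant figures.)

I ≈ 1.24 µA

Conductances: ΣG = 1/24.9 + 1/1.45 + 1/4.58 = 0.9482 (1/MΩ).
By the current-divider rule, I = I_s · G_k/ΣG = 5.38 × 0.2303 = 1.239 µA.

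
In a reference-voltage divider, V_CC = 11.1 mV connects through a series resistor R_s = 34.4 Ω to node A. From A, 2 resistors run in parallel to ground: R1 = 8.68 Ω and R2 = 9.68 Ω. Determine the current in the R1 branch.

Equivalent of the parallel group: R_p = 4.576 Ω.
V_A = 11.1 × 4.576/38.98 = 1.303 mV.
I(R1) = V_A / R1 = 1.303/8.68 = 0.1501 mA.

I ≈ 0.150 mA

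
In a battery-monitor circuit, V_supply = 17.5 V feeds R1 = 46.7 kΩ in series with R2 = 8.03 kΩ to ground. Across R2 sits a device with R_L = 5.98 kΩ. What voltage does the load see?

V_out ≈ 1.20 V

First combine the lower leg with the load: R2 ‖ R_L = 3.428 kΩ.
Voltage divider with the loaded lower leg: V_out = 17.5 × 3.428/(46.7 + 3.428) = 17.5 × 0.06838 = 1.197 V.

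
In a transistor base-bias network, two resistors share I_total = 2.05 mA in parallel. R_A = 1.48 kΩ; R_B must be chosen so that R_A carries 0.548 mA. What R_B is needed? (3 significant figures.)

In a two-way split, I_A/I_total = R_B/(R_A + R_B).
0.548/2.05 = R_B/(R_A + R_B) → R_B = R_A · (0.2673)/(1 − 0.2673) = 1.48 × 0.3648 = 0.5400 kΩ.

R_B ≈ 0.540 kΩ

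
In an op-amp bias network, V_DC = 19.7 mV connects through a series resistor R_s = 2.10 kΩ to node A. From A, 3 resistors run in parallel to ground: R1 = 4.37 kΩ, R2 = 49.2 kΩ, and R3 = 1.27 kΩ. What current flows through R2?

I ≈ 0.126 µA

Combine the parallel branches: R_p = (1/4.37 + 1/49.2 + 1/1.27)⁻¹ = 0.9647 kΩ.
V_A by voltage divider: V_A = 19.7 × 0.9647/(2.10 + 0.9647) = 6.201 mV.
Branch current I = V_A/R2 = 6.201/49.2 = 0.1260 µA.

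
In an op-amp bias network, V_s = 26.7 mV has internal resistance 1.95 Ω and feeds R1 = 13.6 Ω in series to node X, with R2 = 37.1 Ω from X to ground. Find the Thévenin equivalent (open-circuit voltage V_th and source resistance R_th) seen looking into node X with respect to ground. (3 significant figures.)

V_th ≈ 18.8 mV, R_th ≈ 11.0 Ω

R1' = 1.95 + 13.6 = 15.55 Ω (source resistance + R1).
Open-circuit (no load on X): V_th = V_s · R2/(R1' + R2) = 26.7 × 37.1/(15.55 + 37.1) = 18.81 mV.
Zeroing V_s shorts the top of R1' to ground, so R_th = R1' ‖ R2 = 10.96 Ω.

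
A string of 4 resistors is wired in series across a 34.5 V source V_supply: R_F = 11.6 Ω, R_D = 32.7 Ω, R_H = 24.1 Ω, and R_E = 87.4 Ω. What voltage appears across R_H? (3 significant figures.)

V ≈ 5.34 V

ΣR = 11.6 + 32.7 + 24.1 + 87.4 = 155.8 Ω.
By the voltage-divider rule, V = 34.5 × 24.10/155.8 = 5.337 V.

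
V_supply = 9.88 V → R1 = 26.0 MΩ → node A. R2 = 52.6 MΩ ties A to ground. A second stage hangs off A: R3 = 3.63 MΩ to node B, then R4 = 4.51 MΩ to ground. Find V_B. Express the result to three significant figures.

The second stage (R3 + R4 = 8.140 MΩ) loads node A in parallel with R2.
R2 ‖ (R3+R4) = 7.049 MΩ.
First divider: V_A = V_supply · 7.049/(26.0 + 7.049) = 2.107 V.
Stage 2 is unloaded, so V_B = V_A · R4/(R3+R4) = 2.107 × 4.51/8.140 = 1.168 V.

V_B ≈ 1.17 V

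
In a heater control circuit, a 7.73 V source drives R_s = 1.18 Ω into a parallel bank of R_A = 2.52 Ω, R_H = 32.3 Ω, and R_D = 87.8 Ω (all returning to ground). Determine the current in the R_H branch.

Equivalent of the parallel group: R_p = 2.277 Ω.
Node voltage V_A = V_s · R_p/(R_s + R_p) = 7.73 × 0.6587 = 5.091 V.
Branch current I = V_A/R_H = 5.091/32.3 = 0.1576 A.

I ≈ 0.158 A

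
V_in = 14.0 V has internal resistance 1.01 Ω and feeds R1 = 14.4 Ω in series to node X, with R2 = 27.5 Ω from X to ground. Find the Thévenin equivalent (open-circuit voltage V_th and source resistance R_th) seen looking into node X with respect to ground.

R1' = 1.01 + 14.4 = 15.41 Ω (source resistance + R1).
With X open, the divider is unloaded: V_th = 14.0 × 27.5/42.91 = 8.972 V.
Looking into X with the source shorted: R_th = R1'·R2/(R1'+R2) = 15.41 × 27.5/42.91 = 9.876 Ω.

V_th ≈ 8.97 V, R_th ≈ 9.88 Ω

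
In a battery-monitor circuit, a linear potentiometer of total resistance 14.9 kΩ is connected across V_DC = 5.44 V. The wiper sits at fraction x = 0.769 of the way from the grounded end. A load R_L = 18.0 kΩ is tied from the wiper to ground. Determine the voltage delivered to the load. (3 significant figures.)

V_out ≈ 3.65 V

The pot divides into 3.442 kΩ above the wiper and 11.46 kΩ below.
(x·R_p) ‖ R_L = 7.001 kΩ.
Loaded-divider output: V_out = 5.44 × 0.6704 = 3.647 V.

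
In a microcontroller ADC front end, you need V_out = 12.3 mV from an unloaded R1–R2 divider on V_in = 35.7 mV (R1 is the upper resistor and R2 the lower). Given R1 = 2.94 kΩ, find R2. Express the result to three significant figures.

R2 ≈ 1.55 kΩ

Required fraction k = V_out/V_in = 0.3445.
So R2 = R1 · V_out/(V_in − V_out) = 2.94 × 12.3/(35.7 − 12.3) = 2.94 × 0.5256 = 1.545 kΩ.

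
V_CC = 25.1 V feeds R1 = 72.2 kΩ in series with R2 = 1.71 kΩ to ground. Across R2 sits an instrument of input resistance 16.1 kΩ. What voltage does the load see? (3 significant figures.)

First combine the lower leg with the load: R2 ‖ R_L = 1.546 kΩ.
Then V_out = V_CC · R2'/(R1 + R2') = 25.1 × 1.546/73.75 = 0.5261 V.

V_out ≈ 0.526 V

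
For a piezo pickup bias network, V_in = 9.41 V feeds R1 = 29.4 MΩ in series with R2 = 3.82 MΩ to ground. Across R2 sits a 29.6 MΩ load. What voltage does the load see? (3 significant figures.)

The load sits in parallel with R2, giving an effective lower resistance R2' = R2·R_L/(R2+R_L) = 3.383 MΩ.
Voltage divider with the loaded lower leg: V_out = 9.41 × 3.383/(29.4 + 3.383) = 9.41 × 0.1032 = 0.9711 V.

V_out ≈ 0.971 V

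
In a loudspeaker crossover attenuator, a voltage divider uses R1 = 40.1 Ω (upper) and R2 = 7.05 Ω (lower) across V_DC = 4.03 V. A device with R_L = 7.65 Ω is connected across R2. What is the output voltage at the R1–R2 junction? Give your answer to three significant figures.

The load sits in parallel with R2, giving an effective lower resistance R2' = R2·R_L/(R2+R_L) = 3.669 Ω.
Now apply the divider: V_out = 4.03 × 0.08382 = 0.3378 V.

V_out ≈ 0.338 V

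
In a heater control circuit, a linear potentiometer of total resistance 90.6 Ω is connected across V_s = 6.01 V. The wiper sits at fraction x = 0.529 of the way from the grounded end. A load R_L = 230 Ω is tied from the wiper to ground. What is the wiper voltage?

Lower segment x·R_p = 47.93 Ω; upper segment (1−x)·R_p = 42.67 Ω.
(x·R_p) ‖ R_L = 39.66 Ω.
Then V_out = V_s · 39.66/(42.67 + 39.66) = 2.895 V.

V_out ≈ 2.90 V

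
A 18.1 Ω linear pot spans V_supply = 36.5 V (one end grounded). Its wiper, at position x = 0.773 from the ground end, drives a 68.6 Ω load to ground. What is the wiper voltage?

Split the track: R_lower = x·R_p = 13.99 Ω, R_upper = (1−x)·R_p = 4.109 Ω.
Lower segment in parallel with the load: 13.99 ‖ 68.6 = 11.62 Ω.
Loaded-divider output: V_out = 36.5 × 0.7388 = 26.97 V.

V_out ≈ 27.0 V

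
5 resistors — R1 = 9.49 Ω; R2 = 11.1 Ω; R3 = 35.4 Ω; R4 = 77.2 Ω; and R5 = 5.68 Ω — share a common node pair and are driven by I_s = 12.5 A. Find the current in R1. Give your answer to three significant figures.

Conductances: ΣG = 1/9.49 + 1/11.1 + 1/35.4 + 1/77.2 + 1/5.68 = 0.4127 (1/Ω).
R1 takes the fraction G_k/ΣG = 0.1054/0.4127 = 0.2553, so I = 12.5 × 0.2553 = 3.191 A.

I ≈ 3.19 A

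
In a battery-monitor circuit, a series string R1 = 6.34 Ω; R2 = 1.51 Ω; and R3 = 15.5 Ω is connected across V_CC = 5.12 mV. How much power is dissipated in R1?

Series current I = V_CC/ΣR = 5.12/23.35 = 0.2193 mA.
P = I²R = 0.04808 × 6.34 = 0.3048 µW.

P ≈ 0.305 µW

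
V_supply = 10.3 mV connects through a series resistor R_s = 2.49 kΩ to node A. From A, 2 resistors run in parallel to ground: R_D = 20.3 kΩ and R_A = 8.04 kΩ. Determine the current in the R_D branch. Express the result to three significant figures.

I ≈ 0.354 µA

Combine the parallel branches: R_p = (1/20.3 + 1/8.04)⁻¹ = 5.759 kΩ.
Node voltage V_A = V_supply · R_p/(R_s + R_p) = 10.3 × 0.6981 = 7.191 mV.
I(R_D) = V_A / R_D = 7.191/20.3 = 0.3542 µA.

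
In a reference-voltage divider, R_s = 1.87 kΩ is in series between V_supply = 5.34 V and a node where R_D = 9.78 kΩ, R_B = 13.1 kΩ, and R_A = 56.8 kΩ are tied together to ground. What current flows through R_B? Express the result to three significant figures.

I ≈ 0.298 mA

Equivalent of the parallel group: R_p = 5.097 kΩ.
V_A by voltage divider: V_A = 5.34 × 5.097/(1.87 + 5.097) = 3.907 V.
Branch current I = V_A/R_B = 3.907/13.1 = 0.2982 mA.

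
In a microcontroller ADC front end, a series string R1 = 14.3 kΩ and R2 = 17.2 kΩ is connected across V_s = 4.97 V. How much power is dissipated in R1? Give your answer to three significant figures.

ΣR = 31.50 kΩ → I = 4.97/31.50 = 0.1578 mA.
P = I²R = 0.02489 × 14.3 = 0.3560 mW.

P ≈ 0.356 mW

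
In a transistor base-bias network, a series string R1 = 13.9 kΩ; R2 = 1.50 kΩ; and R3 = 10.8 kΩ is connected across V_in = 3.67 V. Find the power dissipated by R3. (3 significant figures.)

Series current I = V_in/ΣR = 3.67/26.20 = 0.1401 mA.
P = I²R = 0.01962 × 10.8 = 0.2119 mW.

P ≈ 0.212 mW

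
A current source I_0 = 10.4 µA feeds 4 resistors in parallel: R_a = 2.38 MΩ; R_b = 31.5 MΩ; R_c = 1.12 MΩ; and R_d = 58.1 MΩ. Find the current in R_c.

I ≈ 6.82 µA

ΣG = 1/2.38 + 1/31.5 + 1/1.12 + 1/58.1 = 1.362.
Current divider: I(R_c) = I_0 · G_k/ΣG = 10.4 × (0.8929/1.362) = 10.4 × 0.6556 = 6.818 µA.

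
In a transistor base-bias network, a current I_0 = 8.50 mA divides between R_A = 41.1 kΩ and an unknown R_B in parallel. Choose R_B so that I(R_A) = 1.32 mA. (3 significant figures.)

R_B ≈ 7.56 kΩ

The fraction through R_A equals R_B/(R_A+R_B).
1.32/8.50 = R_B/(R_A + R_B) → R_B = R_A · (0.1553)/(1 − 0.1553) = 41.1 × 0.1838 = 7.556 kΩ.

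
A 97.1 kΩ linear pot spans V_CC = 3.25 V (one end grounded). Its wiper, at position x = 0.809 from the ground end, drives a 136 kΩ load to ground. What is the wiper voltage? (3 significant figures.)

V_out ≈ 2.37 V

Lower segment x·R_p = 78.55 kΩ; upper segment (1−x)·R_p = 18.55 kΩ.
R_L loads the lower segment: effective lower R = 49.79 kΩ.
Then V_out = V_CC · 49.79/(18.55 + 49.79) = 2.368 V.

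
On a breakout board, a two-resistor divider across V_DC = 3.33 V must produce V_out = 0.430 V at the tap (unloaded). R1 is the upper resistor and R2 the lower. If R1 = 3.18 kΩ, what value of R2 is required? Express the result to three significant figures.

V_out/V_DC = R2/(R1+R2) = 0.1291.
So R2 = R1 · V_out/(V_DC − V_out) = 3.18 × 0.430/(3.33 − 0.430) = 3.18 × 0.1483 = 0.4715 kΩ.

R2 ≈ 0.472 kΩ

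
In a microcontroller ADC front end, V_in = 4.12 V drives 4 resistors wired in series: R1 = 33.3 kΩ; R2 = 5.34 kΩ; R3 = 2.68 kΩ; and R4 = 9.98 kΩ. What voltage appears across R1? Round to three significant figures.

Series total: ΣR = 33.3 + 5.34 + 2.68 + 9.98 = 51.30 kΩ.
By the voltage-divider rule, V = 4.12 × 33.30/51.30 = 2.674 V.

V ≈ 2.67 V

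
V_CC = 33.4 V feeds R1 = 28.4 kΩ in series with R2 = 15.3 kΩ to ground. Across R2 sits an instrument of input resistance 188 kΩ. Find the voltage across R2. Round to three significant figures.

V_out ≈ 11.1 V

First combine the lower leg with the load: R2 ‖ R_L = 14.15 kΩ.
Voltage divider with the loaded lower leg: V_out = 33.4 × 14.15/(28.4 + 14.15) = 33.4 × 0.3325 = 11.11 V.
(Unloaded it would be 11.7 V; the load pulls it down.)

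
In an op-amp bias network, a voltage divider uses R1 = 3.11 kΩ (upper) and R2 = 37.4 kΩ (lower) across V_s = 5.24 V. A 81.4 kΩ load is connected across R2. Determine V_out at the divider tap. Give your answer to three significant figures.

The load sits in parallel with R2, giving an effective lower resistance R2' = R2·R_L/(R2+R_L) = 25.63 kΩ.
Then V_out = V_s · R2'/(R1 + R2') = 5.24 × 25.63/28.74 = 4.673 V.
(Unloaded it would be 4.84 V; the load pulls it down.)

V_out ≈ 4.67 V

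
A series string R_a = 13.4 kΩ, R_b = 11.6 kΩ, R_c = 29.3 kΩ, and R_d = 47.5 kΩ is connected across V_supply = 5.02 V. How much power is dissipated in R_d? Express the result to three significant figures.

P ≈ 0.116 mW

The common current is I = 5.02/101.8 = 0.04931 mA.
V(R_d) = I·R = 2.342 V; P = V·I = 2.342 × 0.04931 = 0.1155 mW.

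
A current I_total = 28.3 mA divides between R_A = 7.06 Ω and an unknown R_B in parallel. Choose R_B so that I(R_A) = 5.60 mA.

R_B ≈ 1.74 Ω

In a two-way split, I_A/I_total = R_B/(R_A + R_B).
With f = 0.1979, R_B = R_A · f/(1−f) = 7.06 × 0.2467 = 1.742 Ω.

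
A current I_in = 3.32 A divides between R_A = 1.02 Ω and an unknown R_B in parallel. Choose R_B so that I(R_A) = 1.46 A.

The fraction through R_A equals R_B/(R_A+R_B).
With f = 0.4398, R_B = R_A · f/(1−f) = 1.02 × 0.7849 = 0.8006 Ω.

R_B ≈ 0.801 Ω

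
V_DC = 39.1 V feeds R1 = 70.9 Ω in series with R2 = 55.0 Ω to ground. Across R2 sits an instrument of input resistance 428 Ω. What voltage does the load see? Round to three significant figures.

V_out ≈ 15.9 V

First combine the lower leg with the load: R2 ‖ R_L = 48.74 Ω.
Then V_out = V_DC · R2'/(R1 + R2') = 39.1 × 48.74/119.6 = 15.93 V.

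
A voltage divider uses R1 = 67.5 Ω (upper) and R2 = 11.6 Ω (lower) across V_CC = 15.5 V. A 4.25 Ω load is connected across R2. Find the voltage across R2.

V_out ≈ 0.683 V

First combine the lower leg with the load: R2 ‖ R_L = 3.110 Ω.
Voltage divider with the loaded lower leg: V_out = 15.5 × 3.110/(67.5 + 3.110) = 15.5 × 0.04405 = 0.6828 V.
(Unloaded it would be 2.27 V; the load pulls it down.)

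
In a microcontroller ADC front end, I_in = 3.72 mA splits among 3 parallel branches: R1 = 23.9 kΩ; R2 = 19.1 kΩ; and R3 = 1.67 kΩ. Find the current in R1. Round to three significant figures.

ΣG = 1/23.9 + 1/19.1 + 1/1.67 = 0.6930.
R1 takes the fraction G_k/ΣG = 0.04184/0.6930 = 0.06038, so I = 3.72 × 0.06038 = 0.2246 mA.

I ≈ 0.225 mA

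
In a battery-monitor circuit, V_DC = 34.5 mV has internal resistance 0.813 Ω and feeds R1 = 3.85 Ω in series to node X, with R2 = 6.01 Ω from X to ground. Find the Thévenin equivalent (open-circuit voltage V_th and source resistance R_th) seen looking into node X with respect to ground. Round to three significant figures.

R1' = 0.813 + 3.85 = 4.663 Ω (source resistance + R1).
With X open, the divider is unloaded: V_th = 34.5 × 6.01/10.67 = 19.43 mV.
Zeroing V_DC shorts the top of R1' to ground, so R_th = R1' ‖ R2 = 2.626 Ω.

V_th ≈ 19.4 mV, R_th ≈ 2.63 Ω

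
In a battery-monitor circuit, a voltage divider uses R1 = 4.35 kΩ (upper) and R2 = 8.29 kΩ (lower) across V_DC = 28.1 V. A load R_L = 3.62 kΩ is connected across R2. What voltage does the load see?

R2 ‖ R_L = (8.29 × 3.62)/(8.29 + 3.62) = 2.520 kΩ.
Voltage divider with the loaded lower leg: V_out = 28.1 × 2.520/(4.35 + 2.520) = 28.1 × 0.3668 = 10.31 V.
(Unloaded it would be 18.4 V; the load pulls it down.)

V_out ≈ 10.3 V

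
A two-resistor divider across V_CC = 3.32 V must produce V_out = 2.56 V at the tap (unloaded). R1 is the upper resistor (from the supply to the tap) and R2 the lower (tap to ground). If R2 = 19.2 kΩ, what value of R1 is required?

R1 ≈ 5.70 kΩ

Required fraction k = V_out/V_CC = 0.7711.
R1 = R2·(1/k − 1) = 19.2 × 0.2969 = 5.700 kΩ.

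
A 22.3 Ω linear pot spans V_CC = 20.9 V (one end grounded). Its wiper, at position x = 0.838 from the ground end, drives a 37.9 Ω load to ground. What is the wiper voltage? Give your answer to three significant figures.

Split the track: R_lower = x·R_p = 18.69 Ω, R_upper = (1−x)·R_p = 3.613 Ω.
Lower segment in parallel with the load: 18.69 ‖ 37.9 = 12.52 Ω.
V_out = 20.9 × 12.52/(3.613 + 12.52) = 16.22 V.

V_out ≈ 16.2 V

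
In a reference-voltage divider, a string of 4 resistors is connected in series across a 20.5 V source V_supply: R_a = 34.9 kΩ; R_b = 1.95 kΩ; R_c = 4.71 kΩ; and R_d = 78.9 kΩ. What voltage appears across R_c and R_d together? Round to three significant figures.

V ≈ 14.2 V

Total series resistance ΣR = 34.9 + 1.95 + 4.71 + 78.9 = 120.5 kΩ.
R_{R_c..R_d} = 4.71 + 78.9 = 83.61 kΩ.
By the voltage-divider rule, V = 20.5 × 83.61/120.5 = 14.23 V.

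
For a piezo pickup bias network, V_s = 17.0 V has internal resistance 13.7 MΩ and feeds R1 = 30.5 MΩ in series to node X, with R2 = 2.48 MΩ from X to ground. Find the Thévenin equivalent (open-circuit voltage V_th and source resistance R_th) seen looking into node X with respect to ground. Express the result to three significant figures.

R1' = 13.7 + 30.5 = 44.20 MΩ (source resistance + R1).
Open-circuit (no load on X): V_th = V_s · R2/(R1' + R2) = 17.0 × 2.48/(44.20 + 2.48) = 0.9032 V.
Looking into X with the source shorted: R_th = R1'·R2/(R1'+R2) = 44.20 × 2.48/46.68 = 2.348 MΩ.

V_th ≈ 0.903 V, R_th ≈ 2.35 MΩ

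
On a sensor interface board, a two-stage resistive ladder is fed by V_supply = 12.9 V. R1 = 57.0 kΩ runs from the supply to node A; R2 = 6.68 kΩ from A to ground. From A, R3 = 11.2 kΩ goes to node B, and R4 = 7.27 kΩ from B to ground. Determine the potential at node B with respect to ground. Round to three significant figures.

The second stage (R3 + R4 = 18.47 kΩ) loads node A in parallel with R2.
R2 ‖ (R3+R4) = 4.906 kΩ.
V_A = 12.9 × 4.906/(57.0 + 4.906) = 1.022 V.
Stage 2 is unloaded, so V_B = V_A · R4/(R3+R4) = 1.022 × 7.27/18.47 = 0.4024 V.

V_B ≈ 0.402 V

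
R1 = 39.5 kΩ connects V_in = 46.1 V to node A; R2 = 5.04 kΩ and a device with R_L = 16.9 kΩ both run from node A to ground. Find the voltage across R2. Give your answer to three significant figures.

First combine the lower leg with the load: R2 ‖ R_L = 3.882 kΩ.
Voltage divider with the loaded lower leg: V_out = 46.1 × 3.882/(39.5 + 3.882) = 46.1 × 0.08949 = 4.125 V.
(Unloaded it would be 5.22 V; the load pulls it down.)

V_out ≈ 4.13 V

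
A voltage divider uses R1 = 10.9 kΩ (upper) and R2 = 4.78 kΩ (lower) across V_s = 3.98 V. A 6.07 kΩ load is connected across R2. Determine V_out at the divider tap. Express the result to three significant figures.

V_out ≈ 0.784 V

The load sits in parallel with R2, giving an effective lower resistance R2' = R2·R_L/(R2+R_L) = 2.674 kΩ.
Then V_out = V_s · R2'/(R1 + R2') = 3.98 × 2.674/13.57 = 0.7841 V.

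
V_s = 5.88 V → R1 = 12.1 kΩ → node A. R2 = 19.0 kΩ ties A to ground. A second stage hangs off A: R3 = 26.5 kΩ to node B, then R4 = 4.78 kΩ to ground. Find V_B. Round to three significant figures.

Node A sees R2 in parallel with the series input of stage 2, R3 + R4 = 31.28 kΩ.
Effective lower resistance at A: R2 ‖ 31.28 = 11.82 kΩ.
V_A = 5.88 × 11.82/(12.1 + 11.82) = 2.906 V.
Stage 2 is unloaded, so V_B = V_A · R4/(R3+R4) = 2.906 × 4.78/31.28 = 0.4440 V.

V_B ≈ 0.444 V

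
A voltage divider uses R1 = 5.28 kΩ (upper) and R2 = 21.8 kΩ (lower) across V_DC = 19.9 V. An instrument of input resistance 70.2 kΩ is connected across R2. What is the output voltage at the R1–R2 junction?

V_out ≈ 15.1 V

R2 ‖ R_L = (21.8 × 70.2)/(21.8 + 70.2) = 16.63 kΩ.
Voltage divider with the loaded lower leg: V_out = 19.9 × 16.63/(5.28 + 16.63) = 19.9 × 0.7591 = 15.11 V.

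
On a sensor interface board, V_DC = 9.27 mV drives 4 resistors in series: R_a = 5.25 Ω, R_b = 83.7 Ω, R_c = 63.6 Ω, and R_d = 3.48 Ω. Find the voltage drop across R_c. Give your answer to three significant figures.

ΣR = 5.25 + 83.7 + 63.6 + 3.48 = 156.0 Ω.
By the voltage-divider rule, V = 9.27 × 63.60/156.0 = 3.779 mV.

V ≈ 3.78 mV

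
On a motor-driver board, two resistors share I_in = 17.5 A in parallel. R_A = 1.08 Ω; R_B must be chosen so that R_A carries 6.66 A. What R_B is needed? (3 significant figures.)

The fraction through R_A equals R_B/(R_A+R_B).
With f = 0.3806, R_B = R_A · f/(1−f) = 1.08 × 0.6144 = 0.6635 Ω.

R_B ≈ 0.664 Ω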